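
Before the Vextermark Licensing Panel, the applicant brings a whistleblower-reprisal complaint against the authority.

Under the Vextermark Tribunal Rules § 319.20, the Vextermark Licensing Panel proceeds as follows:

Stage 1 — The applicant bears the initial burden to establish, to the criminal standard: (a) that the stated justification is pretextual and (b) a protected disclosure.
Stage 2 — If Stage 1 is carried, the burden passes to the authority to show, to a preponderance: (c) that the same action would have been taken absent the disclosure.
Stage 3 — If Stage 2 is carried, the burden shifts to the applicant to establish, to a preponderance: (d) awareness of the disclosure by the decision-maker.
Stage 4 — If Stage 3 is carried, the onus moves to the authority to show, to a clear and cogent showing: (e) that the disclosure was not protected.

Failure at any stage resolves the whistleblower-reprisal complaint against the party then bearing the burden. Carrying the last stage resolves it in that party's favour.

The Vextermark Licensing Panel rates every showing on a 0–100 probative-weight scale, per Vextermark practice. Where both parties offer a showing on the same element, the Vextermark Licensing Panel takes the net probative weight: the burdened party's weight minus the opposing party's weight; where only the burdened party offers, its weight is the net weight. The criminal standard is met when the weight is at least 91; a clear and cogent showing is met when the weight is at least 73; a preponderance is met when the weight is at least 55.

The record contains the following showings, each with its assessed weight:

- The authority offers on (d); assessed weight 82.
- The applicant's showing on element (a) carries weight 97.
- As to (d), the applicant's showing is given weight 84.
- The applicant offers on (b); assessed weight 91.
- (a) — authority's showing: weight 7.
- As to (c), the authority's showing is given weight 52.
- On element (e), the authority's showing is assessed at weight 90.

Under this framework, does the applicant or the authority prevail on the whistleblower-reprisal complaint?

Stage 1 — burden on applicant; standard: the criminal standard (weight is at least 91).
    (a): 97 − 7 = 90 < 91 [not met]
    (b): 91 ≥ 91 [met]
  The applicant does not carry Stage 1.
The authority prevails.

authority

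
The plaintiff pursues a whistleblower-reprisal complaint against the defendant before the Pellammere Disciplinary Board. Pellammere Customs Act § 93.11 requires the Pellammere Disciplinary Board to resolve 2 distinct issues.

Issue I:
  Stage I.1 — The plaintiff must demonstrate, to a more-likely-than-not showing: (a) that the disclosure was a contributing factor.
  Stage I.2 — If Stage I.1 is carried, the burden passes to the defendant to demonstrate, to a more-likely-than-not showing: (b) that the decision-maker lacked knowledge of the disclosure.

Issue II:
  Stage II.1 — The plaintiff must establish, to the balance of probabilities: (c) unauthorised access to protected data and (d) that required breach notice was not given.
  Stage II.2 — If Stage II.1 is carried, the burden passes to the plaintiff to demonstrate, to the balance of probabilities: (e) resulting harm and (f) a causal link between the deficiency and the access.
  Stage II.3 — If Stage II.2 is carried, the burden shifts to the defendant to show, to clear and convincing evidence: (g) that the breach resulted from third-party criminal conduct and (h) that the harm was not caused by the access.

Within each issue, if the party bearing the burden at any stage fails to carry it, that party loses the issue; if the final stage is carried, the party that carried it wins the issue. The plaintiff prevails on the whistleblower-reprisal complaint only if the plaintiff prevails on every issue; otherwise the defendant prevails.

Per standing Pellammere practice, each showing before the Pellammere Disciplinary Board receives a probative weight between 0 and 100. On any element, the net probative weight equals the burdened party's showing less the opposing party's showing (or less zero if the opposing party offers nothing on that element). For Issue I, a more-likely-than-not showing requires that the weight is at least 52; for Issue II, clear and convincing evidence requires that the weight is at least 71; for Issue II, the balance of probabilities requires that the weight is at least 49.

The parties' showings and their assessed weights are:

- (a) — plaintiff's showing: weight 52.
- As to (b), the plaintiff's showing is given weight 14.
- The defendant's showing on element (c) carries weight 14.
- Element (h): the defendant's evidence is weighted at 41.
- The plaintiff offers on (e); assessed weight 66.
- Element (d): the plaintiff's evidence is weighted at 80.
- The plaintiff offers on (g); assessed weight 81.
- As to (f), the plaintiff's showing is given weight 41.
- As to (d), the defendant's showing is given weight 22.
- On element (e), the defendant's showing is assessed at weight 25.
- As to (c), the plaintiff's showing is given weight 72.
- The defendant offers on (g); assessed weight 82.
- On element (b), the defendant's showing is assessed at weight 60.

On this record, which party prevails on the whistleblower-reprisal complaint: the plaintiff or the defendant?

— Issue I —
Stage I.1 (plaintiff, a more-likely-than-not showing, weight is at least 52): (a) 52 ≥ 52 — meets.
  The plaintiff carries Stage I.1; the defendant now bears the burden.
Stage I.2 (defendant, a more-likely-than-not showing, weight is at least 52): (b) net 60−14=46 < 52 — fails.
  Not every element is met, so the defendant fails to carry Stage I.2.
So the plaintiff prevails on this issue.
— Issue II —
Stage II.1 (plaintiff, the balance of probabilities, weight is at least 49): (c) net 72−14=58 ≥ 49 — meets; (d) net 80−22=58 ≥ 49 — meets.
  All elements met. The plaintiff retains the burden for Stage II.2.
Stage II.2 (plaintiff, the balance of probabilities, weight is at least 49): (e) net 66−25=41 < 49 — fails; (f) 41 < 49 — fails.
  The plaintiff does not carry Stage II.2.
So the defendant prevails on this issue.
Per-issue: Issue I → plaintiff; Issue II → defendant. The plaintiff must prevail on every issue; overall, the defendant prevails.

defendant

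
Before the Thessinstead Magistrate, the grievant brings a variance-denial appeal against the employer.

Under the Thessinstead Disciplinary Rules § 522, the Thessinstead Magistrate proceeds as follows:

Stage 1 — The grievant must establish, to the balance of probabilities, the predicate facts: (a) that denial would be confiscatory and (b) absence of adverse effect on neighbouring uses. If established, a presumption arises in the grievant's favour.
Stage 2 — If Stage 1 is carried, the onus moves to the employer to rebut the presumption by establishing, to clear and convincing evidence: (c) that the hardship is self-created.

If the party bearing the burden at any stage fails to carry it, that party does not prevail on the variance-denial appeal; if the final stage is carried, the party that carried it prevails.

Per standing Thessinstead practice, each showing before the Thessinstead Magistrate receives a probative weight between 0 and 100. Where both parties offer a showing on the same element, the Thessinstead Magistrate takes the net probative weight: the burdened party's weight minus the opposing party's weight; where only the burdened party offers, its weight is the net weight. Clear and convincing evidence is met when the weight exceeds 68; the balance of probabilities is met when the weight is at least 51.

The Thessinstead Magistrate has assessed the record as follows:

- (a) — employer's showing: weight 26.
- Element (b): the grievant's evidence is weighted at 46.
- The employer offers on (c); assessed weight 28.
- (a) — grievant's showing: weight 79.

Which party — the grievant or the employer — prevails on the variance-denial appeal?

Stage 1 (grievant, the balance of probabilities, weight is at least 51): (a) net 79−26=53 ≥ 51 — meets; (b) 46 < 51 — fails.
  Stage 1 not carried; the grievant fails its burden.
So the employer prevails.

employer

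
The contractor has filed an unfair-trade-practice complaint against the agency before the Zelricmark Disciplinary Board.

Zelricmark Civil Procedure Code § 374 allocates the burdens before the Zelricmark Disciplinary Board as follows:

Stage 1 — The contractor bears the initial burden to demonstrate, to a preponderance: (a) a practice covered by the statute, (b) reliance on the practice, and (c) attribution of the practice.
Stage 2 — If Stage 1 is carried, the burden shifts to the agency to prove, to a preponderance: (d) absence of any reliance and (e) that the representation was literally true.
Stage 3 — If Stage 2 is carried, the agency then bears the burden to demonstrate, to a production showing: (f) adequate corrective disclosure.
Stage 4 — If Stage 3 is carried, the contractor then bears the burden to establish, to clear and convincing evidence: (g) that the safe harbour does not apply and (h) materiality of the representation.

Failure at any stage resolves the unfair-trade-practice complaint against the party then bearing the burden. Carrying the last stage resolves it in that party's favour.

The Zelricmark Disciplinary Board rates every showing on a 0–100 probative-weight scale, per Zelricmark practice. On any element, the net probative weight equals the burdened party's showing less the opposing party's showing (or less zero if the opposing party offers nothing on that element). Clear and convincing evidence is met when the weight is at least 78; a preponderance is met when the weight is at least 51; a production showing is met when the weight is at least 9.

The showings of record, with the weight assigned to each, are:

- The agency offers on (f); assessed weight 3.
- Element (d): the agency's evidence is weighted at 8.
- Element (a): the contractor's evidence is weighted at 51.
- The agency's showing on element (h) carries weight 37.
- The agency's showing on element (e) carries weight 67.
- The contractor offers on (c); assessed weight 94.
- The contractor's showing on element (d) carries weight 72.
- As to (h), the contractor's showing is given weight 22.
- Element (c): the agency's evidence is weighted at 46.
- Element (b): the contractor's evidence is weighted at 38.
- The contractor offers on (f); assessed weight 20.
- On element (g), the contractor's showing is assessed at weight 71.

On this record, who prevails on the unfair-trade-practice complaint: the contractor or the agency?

agency

Stage 1 (contractor, a preponderance, weight is at least 51): (a) 51 ≥ 51 — meets; (b) 38 < 51 — fails; (c) net 94−46=48 < 51 — fails.
  Stage 1 not carried; the contractor fails its burden.
The analysis ends at Stage 1; the agency prevails.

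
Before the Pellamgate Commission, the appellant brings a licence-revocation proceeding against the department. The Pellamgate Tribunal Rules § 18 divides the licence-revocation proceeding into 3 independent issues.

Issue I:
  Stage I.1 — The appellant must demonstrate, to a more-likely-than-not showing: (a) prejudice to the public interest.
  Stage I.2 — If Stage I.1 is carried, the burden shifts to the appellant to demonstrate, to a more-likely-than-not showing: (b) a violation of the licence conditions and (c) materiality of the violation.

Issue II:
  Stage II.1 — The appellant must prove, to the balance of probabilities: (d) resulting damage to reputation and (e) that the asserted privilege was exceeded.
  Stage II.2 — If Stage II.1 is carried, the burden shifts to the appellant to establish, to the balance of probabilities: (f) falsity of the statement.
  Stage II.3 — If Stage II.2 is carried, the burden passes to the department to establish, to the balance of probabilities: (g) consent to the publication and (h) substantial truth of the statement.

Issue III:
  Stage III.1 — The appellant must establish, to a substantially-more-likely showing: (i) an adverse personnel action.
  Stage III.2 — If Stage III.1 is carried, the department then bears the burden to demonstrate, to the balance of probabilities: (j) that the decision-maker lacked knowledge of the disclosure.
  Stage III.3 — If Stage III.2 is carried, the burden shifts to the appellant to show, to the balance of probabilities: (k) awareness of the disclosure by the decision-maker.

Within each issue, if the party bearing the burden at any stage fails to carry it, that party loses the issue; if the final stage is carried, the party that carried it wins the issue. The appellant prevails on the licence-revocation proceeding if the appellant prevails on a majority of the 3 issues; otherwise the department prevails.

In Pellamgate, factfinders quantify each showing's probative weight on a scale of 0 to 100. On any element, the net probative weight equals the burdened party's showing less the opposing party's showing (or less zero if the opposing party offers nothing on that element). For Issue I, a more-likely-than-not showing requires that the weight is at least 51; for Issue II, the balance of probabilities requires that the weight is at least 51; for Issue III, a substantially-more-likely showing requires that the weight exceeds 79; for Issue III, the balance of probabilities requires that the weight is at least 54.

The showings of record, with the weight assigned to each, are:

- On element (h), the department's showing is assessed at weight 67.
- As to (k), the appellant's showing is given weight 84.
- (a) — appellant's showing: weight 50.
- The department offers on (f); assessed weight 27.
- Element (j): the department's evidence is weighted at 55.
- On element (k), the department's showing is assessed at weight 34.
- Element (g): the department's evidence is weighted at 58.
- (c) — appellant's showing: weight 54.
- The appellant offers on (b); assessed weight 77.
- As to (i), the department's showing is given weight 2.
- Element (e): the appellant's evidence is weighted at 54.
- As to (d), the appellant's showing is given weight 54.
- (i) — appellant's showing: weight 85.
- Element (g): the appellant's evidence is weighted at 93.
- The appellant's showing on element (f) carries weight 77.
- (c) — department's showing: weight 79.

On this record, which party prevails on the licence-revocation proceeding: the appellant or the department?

— Issue I —
Stage I.1 — burden on appellant; standard: a more-likely-than-not showing (weight is at least 51).
    (a): 50 < 51 [not met]
  Stage I.1 not carried; the appellant fails its burden.
The department prevails on this issue.
— Issue II —
At Stage II.1 the appellant must meet the balance of probabilities (weight is at least 51): on (d) the weight is 54, which does reach 51, so (d) meets the standard; on (e) the weight is 54, which does reach 51, so (e) meets the standard.
  All elements met. The appellant retains the burden for Stage II.2.
At Stage II.2 the appellant must meet the balance of probabilities (weight is at least 51): on (f) the weight is 77 less the opposing 27 gives net 50, < 51, so (f) does not meet the standard.
  Stage II.2 not carried; the appellant fails its burden.
So the department prevails on this issue.
— Issue III —
At Stage III.1 the appellant must meet a substantially-more-likely showing (weight exceeds 79): on (i) the weight is 85 less the opposing 2 gives net 83, which does exceed 79, so (i) meets the standard.
  All elements met. The burden passes to the department.
At Stage III.2 the department must meet the balance of probabilities (weight is at least 54): on (j) the weight is 55, ≥ 54, so (j) meets the standard.
  All elements met. The burden passes to the appellant.
At Stage III.3 the appellant must meet the balance of probabilities (weight is at least 54): on (k) the weight is 84 less the opposing 34 gives net 50, < 54, so (k) does not meet the standard.
  Stage III.3 not carried; the appellant fails its burden.
The analysis ends at Stage III.3; the department prevails on this issue.
Per-issue: Issue I → department; Issue II → department; Issue III → department. The appellant must prevail on a majority of issues; overall, the department prevails.

department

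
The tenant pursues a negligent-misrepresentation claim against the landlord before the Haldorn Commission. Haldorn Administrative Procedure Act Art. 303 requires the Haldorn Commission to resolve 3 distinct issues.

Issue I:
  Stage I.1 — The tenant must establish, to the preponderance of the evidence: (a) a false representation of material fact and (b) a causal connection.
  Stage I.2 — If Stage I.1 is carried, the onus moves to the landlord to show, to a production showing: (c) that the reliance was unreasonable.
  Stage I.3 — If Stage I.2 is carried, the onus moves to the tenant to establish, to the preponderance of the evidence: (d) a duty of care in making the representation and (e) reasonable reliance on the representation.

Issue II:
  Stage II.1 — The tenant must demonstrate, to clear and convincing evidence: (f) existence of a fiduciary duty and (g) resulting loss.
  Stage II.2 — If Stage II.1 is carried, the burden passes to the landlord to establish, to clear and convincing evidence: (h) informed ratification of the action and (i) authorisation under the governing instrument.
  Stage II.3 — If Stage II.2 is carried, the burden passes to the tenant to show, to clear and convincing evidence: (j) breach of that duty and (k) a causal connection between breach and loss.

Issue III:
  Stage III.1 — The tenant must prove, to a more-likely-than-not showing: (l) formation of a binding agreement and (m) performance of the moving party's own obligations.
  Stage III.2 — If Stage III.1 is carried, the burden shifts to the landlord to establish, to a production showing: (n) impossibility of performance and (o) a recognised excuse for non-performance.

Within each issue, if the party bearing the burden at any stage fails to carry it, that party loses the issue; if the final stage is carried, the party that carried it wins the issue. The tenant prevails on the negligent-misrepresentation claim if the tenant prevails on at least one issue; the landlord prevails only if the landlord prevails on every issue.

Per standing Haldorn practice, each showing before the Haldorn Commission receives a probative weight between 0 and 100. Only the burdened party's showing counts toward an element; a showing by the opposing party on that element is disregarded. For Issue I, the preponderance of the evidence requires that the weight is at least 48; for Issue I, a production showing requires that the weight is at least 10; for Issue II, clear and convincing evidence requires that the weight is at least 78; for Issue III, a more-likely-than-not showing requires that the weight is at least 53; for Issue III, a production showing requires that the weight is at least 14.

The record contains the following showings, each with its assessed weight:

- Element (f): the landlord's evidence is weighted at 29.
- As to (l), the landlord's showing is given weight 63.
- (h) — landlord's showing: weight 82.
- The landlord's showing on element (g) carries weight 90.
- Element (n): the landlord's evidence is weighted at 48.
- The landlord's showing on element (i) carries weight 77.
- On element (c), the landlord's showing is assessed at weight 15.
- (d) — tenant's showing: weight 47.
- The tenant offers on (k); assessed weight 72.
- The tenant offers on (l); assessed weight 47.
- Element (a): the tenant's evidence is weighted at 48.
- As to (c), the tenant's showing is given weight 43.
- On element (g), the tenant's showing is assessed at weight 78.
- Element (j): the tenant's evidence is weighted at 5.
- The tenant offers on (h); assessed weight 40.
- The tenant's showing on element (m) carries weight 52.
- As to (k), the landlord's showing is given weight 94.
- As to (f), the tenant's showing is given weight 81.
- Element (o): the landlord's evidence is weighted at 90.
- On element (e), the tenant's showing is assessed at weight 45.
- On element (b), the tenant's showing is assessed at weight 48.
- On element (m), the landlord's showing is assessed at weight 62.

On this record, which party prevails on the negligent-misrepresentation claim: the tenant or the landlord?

tenant

— Issue I —
Stage I.1 (tenant, the preponderance of the evidence, weight is at least 48): (a) 48 ≥ 48 — meets; (b) 48 ≥ 48 — meets.
  All elements met. The burden passes to the landlord.
Stage I.2 (landlord, a production showing, weight is at least 10): (c) 15 (tenant's 43 disregarded) ≥ 10 — meets.
  Stage I.2 carried; the burden shifts to the tenant.
Stage I.3 (tenant, the preponderance of the evidence, weight is at least 48): (d) 47 < 48 — fails; (e) 45 < 48 — fails.
  The tenant does not carry Stage I.3.
The landlord prevails on this issue.
— Issue II —
At Stage II.1 the tenant must meet clear and convincing evidence (weight is at least 78): on (f) the weight is 81 (the landlord's 29 is given no effect), ≥ 78, so (f) meets the standard; on (g) the weight is 78 (the landlord's 90 is given no effect), which does reach 78, so (g) meets the standard.
  Stage II.1 is satisfied; the onus moves to the landlord.
At Stage II.2 the landlord must meet clear and convincing evidence (weight is at least 78): on (h) the weight is 82 (the tenant's 40 is given no effect), which does reach 78, so (h) meets the standard; on (i) the weight is 77, < 78, so (i) does not meet the standard.
  The landlord does not carry Stage II.2.
The tenant prevails on this issue.
— Issue III —
Stage III.1 — burden on tenant; standard: a more-likely-than-not showing (weight is at least 53).
    (l): 47 (landlord's 63 disregarded) < 53 [not met]
    (m): 52 (landlord's 62 disregarded) < 53 [not met]
  The tenant does not carry Stage III.1.
The analysis ends at Stage III.1; the landlord prevails on this issue.
Per-issue: Issue I → landlord; Issue II → tenant; Issue III → landlord. The tenant must prevail on at least one issue; overall, the tenant prevails.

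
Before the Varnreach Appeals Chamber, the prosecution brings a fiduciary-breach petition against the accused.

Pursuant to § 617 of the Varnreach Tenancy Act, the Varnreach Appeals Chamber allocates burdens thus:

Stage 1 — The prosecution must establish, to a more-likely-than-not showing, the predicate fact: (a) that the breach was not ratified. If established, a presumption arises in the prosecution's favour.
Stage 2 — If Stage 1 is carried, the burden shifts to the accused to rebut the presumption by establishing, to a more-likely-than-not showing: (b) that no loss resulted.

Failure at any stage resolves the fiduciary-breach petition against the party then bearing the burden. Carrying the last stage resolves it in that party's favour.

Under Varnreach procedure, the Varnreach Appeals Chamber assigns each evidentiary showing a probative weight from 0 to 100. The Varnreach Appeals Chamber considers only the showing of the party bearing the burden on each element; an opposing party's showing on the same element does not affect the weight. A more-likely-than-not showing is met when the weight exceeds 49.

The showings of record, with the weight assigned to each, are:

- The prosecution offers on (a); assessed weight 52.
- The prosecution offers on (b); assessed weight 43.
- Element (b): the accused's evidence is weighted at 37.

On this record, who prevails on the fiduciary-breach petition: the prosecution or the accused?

Stage 1 — burden on prosecution; standard: a more-likely-than-not showing (weight exceeds 49).
    (a): 52 > 49 [met]
  Stage 1 carried; the burden shifts to the accused.
Stage 2 — burden on accused; standard: a more-likely-than-not showing (weight exceeds 49).
    (b): 37 (prosecution's 43 disregarded) ≤ 49 [not met]
  The accused does not carry Stage 2.
The prosecution prevails.

prosecution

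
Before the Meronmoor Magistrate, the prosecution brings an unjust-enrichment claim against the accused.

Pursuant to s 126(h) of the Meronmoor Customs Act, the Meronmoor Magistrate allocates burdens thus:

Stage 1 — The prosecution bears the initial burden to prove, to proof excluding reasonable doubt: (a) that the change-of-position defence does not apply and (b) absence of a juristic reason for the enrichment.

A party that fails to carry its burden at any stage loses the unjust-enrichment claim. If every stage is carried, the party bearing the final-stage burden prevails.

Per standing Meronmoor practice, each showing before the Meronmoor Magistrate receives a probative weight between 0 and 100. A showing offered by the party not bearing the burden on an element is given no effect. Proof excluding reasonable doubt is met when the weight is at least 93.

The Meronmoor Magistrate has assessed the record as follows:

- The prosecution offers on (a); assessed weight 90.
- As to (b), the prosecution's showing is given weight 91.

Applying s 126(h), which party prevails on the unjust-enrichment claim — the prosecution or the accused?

accused

At Stage 1 the prosecution must meet proof excluding reasonable doubt (weight is at least 93): on (a) the weight is 90, < 93, so (a) does not meet the standard; on (b) the weight is 91, which does not reach 93, so (b) does not meet the standard.
  The prosecution does not carry Stage 1.
The analysis ends at Stage 1; the accused prevails.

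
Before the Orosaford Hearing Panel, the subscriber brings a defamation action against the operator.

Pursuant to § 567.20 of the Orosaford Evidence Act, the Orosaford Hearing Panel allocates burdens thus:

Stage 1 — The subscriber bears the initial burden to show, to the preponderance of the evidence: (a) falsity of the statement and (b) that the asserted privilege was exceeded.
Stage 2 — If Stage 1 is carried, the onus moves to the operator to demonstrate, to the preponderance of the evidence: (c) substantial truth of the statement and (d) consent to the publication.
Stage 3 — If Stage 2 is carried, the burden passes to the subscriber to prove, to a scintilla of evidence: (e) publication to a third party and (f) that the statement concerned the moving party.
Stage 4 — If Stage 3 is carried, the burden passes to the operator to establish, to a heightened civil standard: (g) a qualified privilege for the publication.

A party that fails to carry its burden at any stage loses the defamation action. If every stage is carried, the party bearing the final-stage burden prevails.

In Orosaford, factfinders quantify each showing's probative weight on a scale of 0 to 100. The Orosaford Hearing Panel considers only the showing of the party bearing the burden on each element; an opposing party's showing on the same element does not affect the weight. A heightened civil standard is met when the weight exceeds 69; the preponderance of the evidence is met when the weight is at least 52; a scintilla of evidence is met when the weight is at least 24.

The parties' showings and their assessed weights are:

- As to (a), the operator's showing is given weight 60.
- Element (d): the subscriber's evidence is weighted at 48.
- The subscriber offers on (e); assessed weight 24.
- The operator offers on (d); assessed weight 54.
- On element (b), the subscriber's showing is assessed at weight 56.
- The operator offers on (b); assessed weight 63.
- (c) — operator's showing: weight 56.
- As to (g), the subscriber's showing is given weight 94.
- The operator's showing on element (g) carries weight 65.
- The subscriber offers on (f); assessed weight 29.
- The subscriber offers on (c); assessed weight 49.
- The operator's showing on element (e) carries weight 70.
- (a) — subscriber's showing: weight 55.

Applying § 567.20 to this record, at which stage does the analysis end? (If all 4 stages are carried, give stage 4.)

Stage 1 (subscriber, the preponderance of the evidence, weight is at least 52): (a) 55 (operator's 60 disregarded) ≥ 52 — meets; (b) 56 (operator's 63 disregarded) ≥ 52 — meets.
  All elements met. The burden passes to the operator.
Stage 2 (operator, the preponderance of the evidence, weight is at least 52): (c) 56 (subscriber's 49 disregarded) ≥ 52 — meets; (d) 54 (subscriber's 48 disregarded) ≥ 52 — meets.
  Stage 2 carried; the burden shifts to the subscriber.
Stage 3 (subscriber, a scintilla of evidence, weight is at least 24): (e) 24 (operator's 70 disregarded) ≥ 24 — meets; (f) 29 ≥ 24 — meets.
  The subscriber carries Stage 3; the operator now bears the burden.
Stage 4 (operator, a heightened civil standard, weight exceeds 69): (g) 65 (subscriber's 94 disregarded) ≤ 69 — fails.
  The operator does not carry Stage 4.
So the subscriber prevails.

stage 4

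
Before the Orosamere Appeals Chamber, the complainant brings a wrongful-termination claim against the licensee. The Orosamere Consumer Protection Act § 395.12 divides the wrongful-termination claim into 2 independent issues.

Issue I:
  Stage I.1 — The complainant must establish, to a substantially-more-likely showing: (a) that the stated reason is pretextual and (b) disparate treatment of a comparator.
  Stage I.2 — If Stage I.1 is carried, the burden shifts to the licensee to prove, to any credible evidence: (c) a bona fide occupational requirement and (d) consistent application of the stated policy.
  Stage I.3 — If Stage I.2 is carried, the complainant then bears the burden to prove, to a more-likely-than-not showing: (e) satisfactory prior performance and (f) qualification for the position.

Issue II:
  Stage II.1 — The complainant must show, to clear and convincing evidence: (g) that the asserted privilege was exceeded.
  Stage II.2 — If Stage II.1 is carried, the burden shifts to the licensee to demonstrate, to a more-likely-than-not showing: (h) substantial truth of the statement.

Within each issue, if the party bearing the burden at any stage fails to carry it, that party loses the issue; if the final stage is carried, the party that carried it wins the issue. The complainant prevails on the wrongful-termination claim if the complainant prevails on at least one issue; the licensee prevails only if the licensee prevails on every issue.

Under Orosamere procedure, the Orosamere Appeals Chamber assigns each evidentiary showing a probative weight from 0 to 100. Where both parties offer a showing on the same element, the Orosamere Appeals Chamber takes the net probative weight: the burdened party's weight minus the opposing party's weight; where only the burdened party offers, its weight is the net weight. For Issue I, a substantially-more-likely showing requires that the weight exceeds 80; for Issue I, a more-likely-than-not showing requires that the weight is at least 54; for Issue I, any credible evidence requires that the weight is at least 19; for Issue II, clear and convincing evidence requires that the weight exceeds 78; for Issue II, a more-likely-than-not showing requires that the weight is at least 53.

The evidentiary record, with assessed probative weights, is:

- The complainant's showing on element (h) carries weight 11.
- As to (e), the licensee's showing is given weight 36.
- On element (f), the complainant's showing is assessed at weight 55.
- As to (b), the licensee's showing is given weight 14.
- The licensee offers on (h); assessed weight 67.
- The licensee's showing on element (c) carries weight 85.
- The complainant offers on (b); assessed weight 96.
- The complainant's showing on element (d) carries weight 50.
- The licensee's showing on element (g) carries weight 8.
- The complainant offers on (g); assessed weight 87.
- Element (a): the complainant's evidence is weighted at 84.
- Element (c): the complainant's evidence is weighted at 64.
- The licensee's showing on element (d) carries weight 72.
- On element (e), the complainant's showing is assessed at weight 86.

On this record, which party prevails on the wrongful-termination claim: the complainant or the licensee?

licensee

— Issue I —
Stage I.1 (complainant, a substantially-more-likely showing, weight exceeds 80): (a) 84 > 80 — meets; (b) net 96−14=82 > 80 — meets.
  Stage I.1 is satisfied; the onus moves to the licensee.
Stage I.2 (licensee, any credible evidence, weight is at least 19): (c) net 85−64=21 ≥ 19 — meets; (d) net 72−50=22 ≥ 19 — meets.
  Stage I.2 is satisfied; the onus moves to the complainant.
Stage I.3 (complainant, a more-likely-than-not showing, weight is at least 54): (e) net 86−36=50 < 54 — fails; (f) 55 ≥ 54 — meets.
  Not every element is met, so the complainant fails to carry Stage I.3.
The analysis ends at Stage I.3; the licensee prevails on this issue.
— Issue II —
Stage II.1 (complainant, clear and convincing evidence, weight exceeds 78): (g) net 87−8=79 > 78 — meets.
  Stage II.1 carried; the burden shifts to the licensee.
Stage II.2 (licensee, a more-likely-than-not showing, weight is at least 53): (h) net 67−11=56 ≥ 53 — meets.
  Stage II.2 carried; the final stage is satisfied.
All stages carried — the licensee prevails on this issue.
Per-issue: Issue I → licensee; Issue II → licensee. The complainant must prevail on at least one issue; overall, the licensee prevails.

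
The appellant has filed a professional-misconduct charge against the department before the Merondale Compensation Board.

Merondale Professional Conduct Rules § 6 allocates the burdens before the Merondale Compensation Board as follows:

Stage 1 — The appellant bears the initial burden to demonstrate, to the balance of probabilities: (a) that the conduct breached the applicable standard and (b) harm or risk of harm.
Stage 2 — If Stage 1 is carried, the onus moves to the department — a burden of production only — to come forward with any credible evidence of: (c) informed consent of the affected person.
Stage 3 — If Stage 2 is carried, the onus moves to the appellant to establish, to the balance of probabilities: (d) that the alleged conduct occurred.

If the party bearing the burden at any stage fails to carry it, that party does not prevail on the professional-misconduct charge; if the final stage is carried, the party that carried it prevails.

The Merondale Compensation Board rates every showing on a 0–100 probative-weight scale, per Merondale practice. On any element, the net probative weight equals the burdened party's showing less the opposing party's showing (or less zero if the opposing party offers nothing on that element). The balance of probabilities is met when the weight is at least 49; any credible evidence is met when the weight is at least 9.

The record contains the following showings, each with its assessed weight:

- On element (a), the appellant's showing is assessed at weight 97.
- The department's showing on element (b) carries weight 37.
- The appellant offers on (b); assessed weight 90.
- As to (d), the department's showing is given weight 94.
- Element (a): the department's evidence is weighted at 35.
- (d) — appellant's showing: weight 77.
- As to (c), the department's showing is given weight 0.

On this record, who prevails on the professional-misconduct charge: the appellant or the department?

appellant

Stage 1 (appellant, the balance of probabilities, weight is at least 49): (a) net 97−35=62 ≥ 49 — meets; (b) net 90−37=53 ≥ 49 — meets.
  All elements met. The burden passes to the department.
Stage 2 (department, any credible evidence, weight is at least 9): (c) 0 < 9 — fails.
  Stage 2 not carried; the department fails its burden.
The analysis ends at Stage 2; the appellant prevails.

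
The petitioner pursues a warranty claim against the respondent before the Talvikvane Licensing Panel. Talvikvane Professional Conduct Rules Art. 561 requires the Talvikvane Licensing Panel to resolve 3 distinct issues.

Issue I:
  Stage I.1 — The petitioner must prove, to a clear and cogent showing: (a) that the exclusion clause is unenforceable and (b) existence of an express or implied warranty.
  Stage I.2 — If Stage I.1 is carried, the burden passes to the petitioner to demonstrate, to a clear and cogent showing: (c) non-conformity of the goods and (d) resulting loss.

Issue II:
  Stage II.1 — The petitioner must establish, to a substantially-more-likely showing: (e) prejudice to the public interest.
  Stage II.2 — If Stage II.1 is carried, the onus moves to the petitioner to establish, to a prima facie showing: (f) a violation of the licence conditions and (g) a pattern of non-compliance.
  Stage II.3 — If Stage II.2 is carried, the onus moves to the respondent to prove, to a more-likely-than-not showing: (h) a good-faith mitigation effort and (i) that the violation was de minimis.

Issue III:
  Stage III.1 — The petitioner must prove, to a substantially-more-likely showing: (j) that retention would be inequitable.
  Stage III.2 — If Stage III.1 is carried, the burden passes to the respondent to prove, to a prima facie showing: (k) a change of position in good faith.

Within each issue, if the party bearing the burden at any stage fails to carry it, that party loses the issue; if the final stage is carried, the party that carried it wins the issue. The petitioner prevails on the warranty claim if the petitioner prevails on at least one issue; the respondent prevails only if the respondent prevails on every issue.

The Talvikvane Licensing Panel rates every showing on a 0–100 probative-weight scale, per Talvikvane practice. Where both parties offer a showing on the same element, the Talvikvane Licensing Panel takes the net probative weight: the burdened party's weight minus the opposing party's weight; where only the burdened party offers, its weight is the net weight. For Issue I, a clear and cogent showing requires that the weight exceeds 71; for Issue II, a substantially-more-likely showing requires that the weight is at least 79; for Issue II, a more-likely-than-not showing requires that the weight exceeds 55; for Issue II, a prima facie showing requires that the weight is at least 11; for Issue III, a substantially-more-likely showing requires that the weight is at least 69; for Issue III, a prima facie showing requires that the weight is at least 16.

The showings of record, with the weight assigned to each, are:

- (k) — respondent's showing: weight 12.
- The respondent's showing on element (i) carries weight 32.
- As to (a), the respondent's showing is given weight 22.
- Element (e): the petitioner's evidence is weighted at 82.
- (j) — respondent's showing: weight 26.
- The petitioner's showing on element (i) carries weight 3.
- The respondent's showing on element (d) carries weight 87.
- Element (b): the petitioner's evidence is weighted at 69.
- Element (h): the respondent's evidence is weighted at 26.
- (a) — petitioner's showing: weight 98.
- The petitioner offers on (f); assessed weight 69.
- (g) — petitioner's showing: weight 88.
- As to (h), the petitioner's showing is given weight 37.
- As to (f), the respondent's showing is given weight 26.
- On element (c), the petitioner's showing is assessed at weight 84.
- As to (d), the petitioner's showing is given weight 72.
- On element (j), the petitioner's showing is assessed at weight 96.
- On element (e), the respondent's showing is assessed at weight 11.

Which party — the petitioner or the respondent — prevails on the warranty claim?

petitioner

— Issue I —
At Stage I.1 the petitioner must meet a clear and cogent showing (weight exceeds 71): on (a) the weight is 98 less the opposing 22 gives net 76, > 71, so (a) meets the standard; on (b) the weight is 69, ≤ 71, so (b) does not meet the standard.
  Not every element is met, so the petitioner fails to carry Stage I.1.
The analysis ends at Stage I.1; the respondent prevails on this issue.
— Issue II —
Stage II.1 (petitioner, a substantially-more-likely showing, weight is at least 79): (e) net 82−11=71 < 79 — fails.
  Not every element is met, so the petitioner fails to carry Stage II.1.
The analysis ends at Stage II.1; the respondent prevails on this issue.
— Issue III —
Stage III.1 (petitioner, a substantially-more-likely showing, weight is at least 69): (j) net 96−26=70 ≥ 69 — meets.
  Stage III.1 carried; the burden shifts to the respondent.
Stage III.2 (respondent, a prima facie showing, weight is at least 16): (k) 12 < 16 — fails.
  Not every element is met, so the respondent fails to carry Stage III.2.
The petitioner prevails on this issue.
Per-issue: Issue I → respondent; Issue II → respondent; Issue III → petitioner. The petitioner must prevail on at least one issue; overall, the petitioner prevails.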